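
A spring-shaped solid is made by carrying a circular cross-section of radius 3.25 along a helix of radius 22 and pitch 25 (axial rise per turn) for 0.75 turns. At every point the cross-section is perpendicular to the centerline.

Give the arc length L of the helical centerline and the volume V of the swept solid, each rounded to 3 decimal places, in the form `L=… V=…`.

2πR = 2π·22 = 138.230077
per-turn = √(138.230077² + 25²) = √(19107.5541 + 625) = √19732.5541 = 140.472610
L = 0.75 × 140.472610 = 105.354457
V = π·3.25² × L = 33.183072 × 105.354457 = 3495.984588

L=105.354 V=3495.985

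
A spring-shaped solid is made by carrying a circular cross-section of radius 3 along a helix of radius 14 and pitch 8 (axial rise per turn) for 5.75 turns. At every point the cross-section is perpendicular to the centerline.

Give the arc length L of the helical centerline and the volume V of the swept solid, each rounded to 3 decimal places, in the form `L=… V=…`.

L=507.884 V=14360.078

2πR = 2π·14 = 87.964594
per-turn = √(87.964594² + 8²) = √(7737.7699 + 64) = √7801.7699 = 88.327628
L = 5.75 × 88.327628 = 507.883860
V = π·3² × L = 28.274334 × 507.883860 = 14360.077843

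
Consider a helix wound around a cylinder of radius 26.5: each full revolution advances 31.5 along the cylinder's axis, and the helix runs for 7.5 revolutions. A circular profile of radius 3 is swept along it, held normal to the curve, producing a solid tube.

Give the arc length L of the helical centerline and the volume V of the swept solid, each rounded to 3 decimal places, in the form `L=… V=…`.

L=1270.934 V=35934.812

2πR = 2π·26.5 = 166.504411
per-turn = √(166.504411² + 31.5²) = √(27723.7188 + 992.25) = √28715.9688 = 169.457867
L = 7.5 × 169.457867 = 1270.934004
V = π·3² × L = 28.274334 × 1270.934004 = 35934.812376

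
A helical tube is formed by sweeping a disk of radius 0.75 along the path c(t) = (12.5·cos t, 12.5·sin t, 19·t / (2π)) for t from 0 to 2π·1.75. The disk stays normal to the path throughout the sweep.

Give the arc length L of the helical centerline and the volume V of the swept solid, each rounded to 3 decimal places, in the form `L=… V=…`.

L=141.409 V=249.891

2πR = 2π·12.5 = 78.539816
per-turn = √(78.539816² + 19²) = √(6168.5028 + 361) = √6529.5028 = 80.805339
L = 1.75 × 80.805339 = 141.409343
V = π·0.75² × L = 1.767146 × 141.409343 = 249.890935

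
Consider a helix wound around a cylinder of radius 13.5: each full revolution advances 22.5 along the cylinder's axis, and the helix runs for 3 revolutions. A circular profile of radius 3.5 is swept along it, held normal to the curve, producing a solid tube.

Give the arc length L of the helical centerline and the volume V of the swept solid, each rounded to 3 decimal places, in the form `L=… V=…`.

L=263.269 V=10131.790

2πR = 2π·13.5 = 84.823002
per-turn = √(84.823002² + 22.5²) = √(7194.9416 + 506.25) = √7701.1916 = 87.756433
L = 3 × 87.756433 = 263.269300
V = π·3.5² × L = 38.484510 × 263.269300 = 10131.790021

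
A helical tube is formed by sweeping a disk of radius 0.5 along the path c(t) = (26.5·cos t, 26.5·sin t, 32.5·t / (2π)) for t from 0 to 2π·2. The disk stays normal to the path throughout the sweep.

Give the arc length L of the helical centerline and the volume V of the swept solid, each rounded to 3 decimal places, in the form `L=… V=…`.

L=339.293 V=266.480

2πR = 2π·26.5 = 166.504411
per-turn = √(166.504411² + 32.5²) = √(27723.7188 + 1056.25) = √28779.9688 = 169.646600
L = 2 × 169.646600 = 339.293199
V = π·0.5² × L = 0.785398 × 339.293199 = 266.480256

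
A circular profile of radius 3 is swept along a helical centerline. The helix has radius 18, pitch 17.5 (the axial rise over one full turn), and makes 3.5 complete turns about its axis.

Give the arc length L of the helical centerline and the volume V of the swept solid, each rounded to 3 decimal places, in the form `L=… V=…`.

2πR = 2π·18 = 113.097336
per-turn = √(113.097336² + 17.5²) = √(12791.0073 + 306.25) = √13097.2573 = 114.443249
L = 3.5 × 114.443249 = 400.551372
V = π·3² × L = 28.274334 × 400.551372 = 11325.323242

L=400.551 V=11325.323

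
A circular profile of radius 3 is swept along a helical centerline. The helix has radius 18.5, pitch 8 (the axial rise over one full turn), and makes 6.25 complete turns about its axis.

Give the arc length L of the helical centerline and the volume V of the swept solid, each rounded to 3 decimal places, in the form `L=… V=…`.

2πR = 2π·18.5 = 116.238928
per-turn = √(116.238928² + 8²) = √(13511.4884 + 64) = √13575.4884 = 116.513898
L = 6.25 × 116.513898 = 728.211862
V = π·3² × L = 28.274334 × 728.211862 = 20589.705336

L=728.212 V=20589.705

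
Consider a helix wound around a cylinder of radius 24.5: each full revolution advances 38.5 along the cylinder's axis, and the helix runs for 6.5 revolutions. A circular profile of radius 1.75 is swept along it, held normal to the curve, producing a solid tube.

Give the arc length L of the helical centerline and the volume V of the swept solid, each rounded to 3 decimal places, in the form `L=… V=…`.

L=1031.416 V=9923.389

2πR = 2π·24.5 = 153.938040
per-turn = √(153.938040² + 38.5²) = √(23696.9202 + 1482.25) = √25179.1702 = 158.679457
L = 6.5 × 158.679457 = 1031.416472
V = π·1.75² × L = 9.621128 × 1031.416472 = 9923.389388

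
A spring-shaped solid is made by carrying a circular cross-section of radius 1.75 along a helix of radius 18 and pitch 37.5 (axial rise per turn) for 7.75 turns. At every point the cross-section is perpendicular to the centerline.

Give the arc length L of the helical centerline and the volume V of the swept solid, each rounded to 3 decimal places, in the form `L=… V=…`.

L=923.430 V=8884.437

2πR = 2π·18 = 113.097336
per-turn = √(113.097336² + 37.5²) = √(12791.0073 + 1406.25) = √14197.2573 = 119.152244
L = 7.75 × 119.152244 = 923.429893
V = π·1.75² × L = 9.621128 × 923.429893 = 8884.436737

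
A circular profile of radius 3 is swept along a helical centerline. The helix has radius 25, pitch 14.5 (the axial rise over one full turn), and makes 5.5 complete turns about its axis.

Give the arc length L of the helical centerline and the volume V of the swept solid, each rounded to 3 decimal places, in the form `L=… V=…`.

2πR = 2π·25 = 157.079633
per-turn = √(157.079633² + 14.5²) = √(24674.0110 + 210.25) = √24884.2610 = 157.747460
L = 5.5 × 157.747460 = 867.611028
V = π·3² × L = 28.274334 × 867.611028 = 24531.123876

L=867.611 V=24531.124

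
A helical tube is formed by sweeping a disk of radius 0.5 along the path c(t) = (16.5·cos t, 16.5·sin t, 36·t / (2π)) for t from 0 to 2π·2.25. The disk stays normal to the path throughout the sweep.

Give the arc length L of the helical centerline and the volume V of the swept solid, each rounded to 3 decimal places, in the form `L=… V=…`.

L=246.927 V=193.936

2πR = 2π·16.5 = 103.672558
per-turn = √(103.672558² + 36²) = √(10747.9992 + 1296) = √12043.9992 = 109.745156
L = 2.25 × 109.745156 = 246.926600
V = π·0.5² × L = 0.785398 × 246.926600 = 193.935698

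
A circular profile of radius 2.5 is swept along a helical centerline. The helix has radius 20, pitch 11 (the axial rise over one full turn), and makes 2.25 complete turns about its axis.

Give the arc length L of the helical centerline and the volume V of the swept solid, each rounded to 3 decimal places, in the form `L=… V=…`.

L=283.825 V=5572.881

2πR = 2π·20 = 125.663706
per-turn = √(125.663706² + 11²) = √(15791.3670 + 121) = √15912.3670 = 126.144231
L = 2.25 × 126.144231 = 283.824520
V = π·2.5² × L = 19.634954 × 283.824520 = 5572.881418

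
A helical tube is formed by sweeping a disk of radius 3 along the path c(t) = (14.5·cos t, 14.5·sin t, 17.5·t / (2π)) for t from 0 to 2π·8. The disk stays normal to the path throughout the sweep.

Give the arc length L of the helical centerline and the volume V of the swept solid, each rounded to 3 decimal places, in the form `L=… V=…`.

L=742.174 V=20984.463

2πR = 2π·14.5 = 91.106187
per-turn = √(91.106187² + 17.5²) = √(8300.3373 + 306.25) = √8606.5873 = 92.771695
L = 8 × 92.771695 = 742.173556
V = π·3² × L = 28.274334 × 742.173556 = 20984.462922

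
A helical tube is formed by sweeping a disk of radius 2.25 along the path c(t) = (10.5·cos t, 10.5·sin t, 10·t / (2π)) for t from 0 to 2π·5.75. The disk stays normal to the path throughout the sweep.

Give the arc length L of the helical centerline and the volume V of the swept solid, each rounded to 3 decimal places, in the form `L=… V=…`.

2πR = 2π·10.5 = 65.973446
per-turn = √(65.973446² + 10²) = √(4352.4955 + 100) = √4452.4955 = 66.727023
L = 5.75 × 66.727023 = 383.680380
V = π·2.25² × L = 15.904313 × 383.680380 = 6102.172778

L=383.680 V=6102.173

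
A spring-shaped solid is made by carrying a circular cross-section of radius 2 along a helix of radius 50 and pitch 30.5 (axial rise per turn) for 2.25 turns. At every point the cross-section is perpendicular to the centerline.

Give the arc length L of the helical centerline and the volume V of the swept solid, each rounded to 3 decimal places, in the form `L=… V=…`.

L=710.182 V=8924.407

2πR = 2π·50 = 314.159265
per-turn = √(314.159265² + 30.5²) = √(98696.0440 + 930.25) = √99626.2940 = 315.636332
L = 2.25 × 315.636332 = 710.181747
V = π·2² × L = 12.566371 × 710.181747 = 8924.407033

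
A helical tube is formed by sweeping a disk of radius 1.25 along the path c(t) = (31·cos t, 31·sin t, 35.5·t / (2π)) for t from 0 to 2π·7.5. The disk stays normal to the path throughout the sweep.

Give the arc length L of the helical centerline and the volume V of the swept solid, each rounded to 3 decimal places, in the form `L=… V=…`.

L=1484.905 V=7289.013

2πR = 2π·31 = 194.778745
per-turn = √(194.778745² + 35.5²) = √(37938.7593 + 1260.25) = √39199.0093 = 197.987397
L = 7.5 × 197.987397 = 1484.905476
V = π·1.25² × L = 4.908739 × 1484.905476 = 7289.012713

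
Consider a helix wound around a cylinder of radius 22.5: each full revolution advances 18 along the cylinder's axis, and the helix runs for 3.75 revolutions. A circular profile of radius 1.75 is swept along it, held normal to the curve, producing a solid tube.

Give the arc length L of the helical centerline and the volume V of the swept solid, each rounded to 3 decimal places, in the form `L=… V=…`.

L=534.424 V=5141.758

2πR = 2π·22.5 = 141.371669
per-turn = √(141.371669² + 18²) = √(19985.9489 + 324) = √20309.9489 = 142.512978
L = 3.75 × 142.512978 = 534.423668
V = π·1.75² × L = 9.621128 × 534.423668 = 5141.758247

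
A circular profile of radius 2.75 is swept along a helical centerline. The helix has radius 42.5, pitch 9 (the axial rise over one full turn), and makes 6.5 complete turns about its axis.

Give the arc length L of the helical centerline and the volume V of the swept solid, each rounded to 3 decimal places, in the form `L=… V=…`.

L=1736.715 V=41261.398

2πR = 2π·42.5 = 267.035376
per-turn = √(267.035376² + 9²) = √(71307.8918 + 81) = √71388.8918 = 267.186998
L = 6.5 × 267.186998 = 1736.715486
V = π·2.75² × L = 23.758294 × 1736.715486 = 41261.397874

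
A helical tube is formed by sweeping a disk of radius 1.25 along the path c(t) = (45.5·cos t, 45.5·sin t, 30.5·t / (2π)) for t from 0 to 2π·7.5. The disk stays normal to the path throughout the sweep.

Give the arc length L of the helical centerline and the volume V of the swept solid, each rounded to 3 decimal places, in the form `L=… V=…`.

2πR = 2π·45.5 = 285.884931
per-turn = √(285.884931² + 30.5²) = √(81730.1940 + 930.25) = √82660.4440 = 287.507294
L = 7.5 × 287.507294 = 2156.304704
V = π·1.25² × L = 4.908739 × 2156.304704 = 10584.735965

L=2156.305 V=10584.736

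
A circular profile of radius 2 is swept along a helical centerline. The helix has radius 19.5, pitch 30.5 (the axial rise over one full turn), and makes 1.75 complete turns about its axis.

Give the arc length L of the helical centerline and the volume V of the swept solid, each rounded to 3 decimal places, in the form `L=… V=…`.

2πR = 2π·19.5 = 122.522113
per-turn = √(122.522113² + 30.5²) = √(15011.6683 + 930.25) = √15941.9183 = 126.261310
L = 1.75 × 126.261310 = 220.957292
V = π·2² × L = 12.566371 × 220.957292 = 2776.631218

L=220.957 V=2776.631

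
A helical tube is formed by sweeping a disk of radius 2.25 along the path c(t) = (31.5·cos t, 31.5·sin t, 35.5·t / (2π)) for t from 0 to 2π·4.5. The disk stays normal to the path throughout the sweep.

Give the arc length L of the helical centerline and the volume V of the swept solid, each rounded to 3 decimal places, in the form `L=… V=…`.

L=904.855 V=14391.095

2πR = 2π·31.5 = 197.920337
per-turn = √(197.920337² + 35.5²) = √(39172.4599 + 1260.25) = √40432.7099 = 201.078865
L = 4.5 × 201.078865 = 904.854892
V = π·2.25² × L = 15.904313 × 904.854892 = 14391.095242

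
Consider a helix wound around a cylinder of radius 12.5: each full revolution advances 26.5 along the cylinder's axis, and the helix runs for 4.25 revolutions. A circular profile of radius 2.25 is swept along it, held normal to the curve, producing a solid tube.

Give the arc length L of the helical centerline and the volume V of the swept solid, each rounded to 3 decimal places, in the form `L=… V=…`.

L=352.283 V=5602.811

2πR = 2π·12.5 = 78.539816
per-turn = √(78.539816² + 26.5²) = √(6168.5028 + 702.25) = √6870.7528 = 82.890004
L = 4.25 × 82.890004 = 352.282517
V = π·2.25² × L = 15.904313 × 352.282517 = 5602.811342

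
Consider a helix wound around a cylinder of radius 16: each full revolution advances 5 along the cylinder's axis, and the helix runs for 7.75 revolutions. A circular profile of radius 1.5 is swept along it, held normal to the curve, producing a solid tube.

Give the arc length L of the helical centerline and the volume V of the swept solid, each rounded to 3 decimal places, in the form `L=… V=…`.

2πR = 2π·16 = 100.530965
per-turn = √(100.530965² + 5²) = √(10106.4749 + 25) = √10131.4749 = 100.655228
L = 7.75 × 100.655228 = 780.078016
V = π·1.5² × L = 7.068583 × 780.078016 = 5514.046572

L=780.078 V=5514.047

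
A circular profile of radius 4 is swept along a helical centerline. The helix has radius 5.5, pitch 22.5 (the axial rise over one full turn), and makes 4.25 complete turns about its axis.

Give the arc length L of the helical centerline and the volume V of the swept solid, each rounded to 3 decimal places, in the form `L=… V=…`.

2πR = 2π·5.5 = 34.557519
per-turn = √(34.557519² + 22.5²) = √(1194.2221 + 506.25) = √1700.4721 = 41.236781
L = 4.25 × 41.236781 = 175.256321
V = π·4² × L = 50.265482 × 175.256321 = 8809.343506

L=175.256 V=8809.344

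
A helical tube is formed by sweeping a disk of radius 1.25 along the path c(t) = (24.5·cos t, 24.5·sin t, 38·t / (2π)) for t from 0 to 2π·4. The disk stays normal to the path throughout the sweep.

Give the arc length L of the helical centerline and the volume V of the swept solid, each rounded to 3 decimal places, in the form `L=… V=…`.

L=634.236 V=3113.296

2πR = 2π·24.5 = 153.938040
per-turn = √(153.938040² + 38²) = √(23696.9202 + 1444) = √25140.9202 = 158.558885
L = 4 × 158.558885 = 634.235542
V = π·1.25² × L = 4.908739 × 634.235542 = 3113.296436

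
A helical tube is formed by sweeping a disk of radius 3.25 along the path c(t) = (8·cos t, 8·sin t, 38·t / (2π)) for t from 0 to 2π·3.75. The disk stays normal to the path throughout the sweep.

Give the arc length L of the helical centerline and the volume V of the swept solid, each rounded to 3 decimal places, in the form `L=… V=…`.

L=236.298 V=7841.099

2πR = 2π·8 = 50.265482
per-turn = √(50.265482² + 38²) = √(2526.6187 + 1444) = √3970.6187 = 63.012846
L = 3.75 × 63.012846 = 236.298171
V = π·3.25² × L = 33.183072 × 236.298171 = 7841.099333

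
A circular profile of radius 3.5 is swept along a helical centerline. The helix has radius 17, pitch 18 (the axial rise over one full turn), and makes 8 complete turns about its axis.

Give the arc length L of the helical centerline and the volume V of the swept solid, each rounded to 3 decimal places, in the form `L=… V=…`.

2πR = 2π·17 = 106.814150
per-turn = √(106.814150² + 18²) = √(11409.2627 + 324) = √11733.2627 = 108.320186
L = 8 × 108.320186 = 866.561488
V = π·3.5² × L = 38.484510 × 866.561488 = 33349.194246

L=866.561 V=33349.194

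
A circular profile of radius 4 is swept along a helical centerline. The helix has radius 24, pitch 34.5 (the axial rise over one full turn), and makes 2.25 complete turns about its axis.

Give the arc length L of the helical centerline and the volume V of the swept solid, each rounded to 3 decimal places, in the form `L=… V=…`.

2πR = 2π·24 = 150.796447
per-turn = √(150.796447² + 34.5²) = √(22739.5685 + 1190.25) = √23929.8185 = 154.692658
L = 2.25 × 154.692658 = 348.058481
V = π·4² × L = 50.265482 × 348.058481 = 17495.327483

L=348.058 V=17495.327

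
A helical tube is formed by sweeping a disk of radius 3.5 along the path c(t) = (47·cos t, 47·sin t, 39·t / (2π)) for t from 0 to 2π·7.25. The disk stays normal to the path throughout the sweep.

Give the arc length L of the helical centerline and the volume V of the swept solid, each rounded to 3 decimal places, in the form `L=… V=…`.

2πR = 2π·47 = 295.309709
per-turn = √(295.309709² + 39²) = √(87207.8245 + 1521) = √88728.8245 = 297.873840
L = 7.25 × 297.873840 = 2159.585339
V = π·3.5² × L = 38.484510 × 2159.585339 = 83110.583595

L=2159.585 V=83110.584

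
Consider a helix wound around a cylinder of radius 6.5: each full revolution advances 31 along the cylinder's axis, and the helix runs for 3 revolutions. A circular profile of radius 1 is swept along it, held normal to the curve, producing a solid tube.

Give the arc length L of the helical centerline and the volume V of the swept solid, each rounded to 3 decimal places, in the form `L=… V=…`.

2πR = 2π·6.5 = 40.840704
per-turn = √(40.840704² + 31²) = √(1667.9631 + 961) = √2628.9631 = 51.273416
L = 3 × 51.273416 = 153.820247
V = π·1² × L = 3.141593 × 153.820247 = 483.240557

L=153.820 V=483.241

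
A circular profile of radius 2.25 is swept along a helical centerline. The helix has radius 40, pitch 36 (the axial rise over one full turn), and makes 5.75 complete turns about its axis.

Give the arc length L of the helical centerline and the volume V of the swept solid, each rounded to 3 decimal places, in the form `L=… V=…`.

2πR = 2π·40 = 251.327412
per-turn = √(251.327412² + 36²) = √(63165.4682 + 1296) = √64461.4682 = 253.892631
L = 5.75 × 253.892631 = 1459.882629
V = π·2.25² × L = 15.904313 × 1459.882629 = 23218.430000

L=1459.883 V=23218.430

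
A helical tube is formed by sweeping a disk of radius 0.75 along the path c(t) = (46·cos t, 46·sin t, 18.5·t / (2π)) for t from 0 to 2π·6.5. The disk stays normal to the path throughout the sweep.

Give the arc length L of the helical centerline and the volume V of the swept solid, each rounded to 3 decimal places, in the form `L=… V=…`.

2πR = 2π·46 = 289.026524
per-turn = √(289.026524² + 18.5²) = √(83536.3317 + 342.25) = √83878.5817 = 289.617993
L = 6.5 × 289.617993 = 1882.516952
V = π·0.75² × L = 1.767146 × 1882.516952 = 3326.682053

L=1882.517 V=3326.682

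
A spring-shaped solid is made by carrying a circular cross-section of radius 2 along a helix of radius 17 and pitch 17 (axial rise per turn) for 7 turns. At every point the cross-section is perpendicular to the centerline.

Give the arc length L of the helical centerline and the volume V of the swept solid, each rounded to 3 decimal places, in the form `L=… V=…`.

2πR = 2π·17 = 106.814150
per-turn = √(106.814150² + 17²) = √(11409.2627 + 289) = √11698.2627 = 108.158507
L = 7 × 108.158507 = 757.109551
V = π·2² × L = 12.566371 × 757.109551 = 9514.119209

L=757.110 V=9514.119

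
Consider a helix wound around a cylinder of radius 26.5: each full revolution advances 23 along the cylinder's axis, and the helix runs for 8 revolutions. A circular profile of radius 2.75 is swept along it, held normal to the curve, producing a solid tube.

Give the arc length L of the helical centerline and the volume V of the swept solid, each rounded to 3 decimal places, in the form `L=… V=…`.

L=1344.684 V=31947.389

2πR = 2π·26.5 = 166.504411
per-turn = √(166.504411² + 23²) = √(27723.7188 + 529) = √28252.7188 = 168.085451
L = 8 × 168.085451 = 1344.683606
V = π·2.75² × L = 23.758294 × 1344.683606 = 31947.389049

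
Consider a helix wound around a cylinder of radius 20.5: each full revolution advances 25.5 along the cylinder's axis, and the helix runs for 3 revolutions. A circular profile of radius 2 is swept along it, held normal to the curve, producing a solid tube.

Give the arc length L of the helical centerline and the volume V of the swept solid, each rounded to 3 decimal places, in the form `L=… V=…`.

L=393.916 V=4950.089

2πR = 2π·20.5 = 128.805299
per-turn = √(128.805299² + 25.5²) = √(16590.8050 + 650.25) = √17241.0550 = 131.305198
L = 3 × 131.305198 = 393.915594
V = π·2² × L = 12.566371 × 393.915594 = 4950.089342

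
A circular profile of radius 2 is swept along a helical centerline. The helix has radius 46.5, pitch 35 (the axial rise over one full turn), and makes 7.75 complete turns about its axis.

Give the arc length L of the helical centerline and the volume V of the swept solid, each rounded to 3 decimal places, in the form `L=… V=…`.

2πR = 2π·46.5 = 292.168117
per-turn = √(292.168117² + 35²) = √(85362.2085 + 1225) = √86587.2085 = 294.257045
L = 7.75 × 294.257045 = 2280.492098
V = π·2² × L = 12.566371 × 2280.492098 = 28657.508885

L=2280.492 V=28657.509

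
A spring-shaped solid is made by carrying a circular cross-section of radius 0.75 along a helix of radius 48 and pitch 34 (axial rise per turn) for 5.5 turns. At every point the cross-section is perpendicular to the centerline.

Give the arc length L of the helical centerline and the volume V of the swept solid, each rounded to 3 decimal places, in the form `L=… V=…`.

2πR = 2π·48 = 301.592895
per-turn = √(301.592895² + 34²) = √(90958.2742 + 1156) = √92114.2742 = 303.503335
L = 5.5 × 303.503335 = 1669.268341
V = π·0.75² × L = 1.767146 × 1669.268341 = 2949.840650

L=1669.268 V=2949.841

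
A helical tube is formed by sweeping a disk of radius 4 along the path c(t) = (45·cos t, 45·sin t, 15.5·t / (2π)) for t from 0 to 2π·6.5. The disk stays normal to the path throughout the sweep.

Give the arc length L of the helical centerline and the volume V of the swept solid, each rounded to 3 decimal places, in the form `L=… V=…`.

L=1840.591 V=92518.204

2πR = 2π·45 = 282.743339
per-turn = √(282.743339² + 15.5²) = √(79943.7956 + 240.25) = √80184.0456 = 283.167875
L = 6.5 × 283.167875 = 1840.591190
V = π·4² × L = 50.265482 × 1840.591190 = 92518.204172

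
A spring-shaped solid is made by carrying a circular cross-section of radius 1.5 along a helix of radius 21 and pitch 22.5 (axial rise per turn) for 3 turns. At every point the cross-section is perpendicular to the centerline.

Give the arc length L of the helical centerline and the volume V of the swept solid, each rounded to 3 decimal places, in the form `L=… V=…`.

L=401.555 V=2838.422

2πR = 2π·21 = 131.946891
per-turn = √(131.946891² + 22.5²) = √(17409.9822 + 506.25) = √17916.2322 = 133.851530
L = 3 × 133.851530 = 401.554591
V = π·1.5² × L = 7.068583 × 401.554591 = 2838.422144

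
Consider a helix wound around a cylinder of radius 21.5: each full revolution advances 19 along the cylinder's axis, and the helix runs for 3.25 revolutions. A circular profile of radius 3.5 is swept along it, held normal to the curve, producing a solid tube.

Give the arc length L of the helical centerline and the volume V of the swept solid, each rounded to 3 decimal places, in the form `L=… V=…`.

L=443.359 V=17062.447

2πR = 2π·21.5 = 135.088484
per-turn = √(135.088484² + 19²) = √(18248.8985 + 361) = √18609.8985 = 136.418102
L = 3.25 × 136.418102 = 443.358831
V = π·3.5² × L = 38.484510 × 443.358831 = 17062.447380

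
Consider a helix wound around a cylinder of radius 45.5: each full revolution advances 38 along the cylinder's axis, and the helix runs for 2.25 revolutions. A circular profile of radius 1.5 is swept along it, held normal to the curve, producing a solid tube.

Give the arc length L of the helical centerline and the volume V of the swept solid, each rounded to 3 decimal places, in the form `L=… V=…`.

L=648.899 V=4586.794

2πR = 2π·45.5 = 285.884931
per-turn = √(285.884931² + 38²) = √(81730.1940 + 1444) = √83174.1940 = 288.399366
L = 2.25 × 288.399366 = 648.898572
V = π·1.5² × L = 7.068583 × 648.898572 = 4586.793723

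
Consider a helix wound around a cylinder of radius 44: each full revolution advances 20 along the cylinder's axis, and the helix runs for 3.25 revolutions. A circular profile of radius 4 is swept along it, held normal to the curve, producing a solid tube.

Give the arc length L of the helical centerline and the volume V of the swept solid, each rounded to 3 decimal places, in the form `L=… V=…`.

L=900.844 V=45281.337

2πR = 2π·44 = 276.460154
per-turn = √(276.460154² + 20²) = √(76430.2165 + 400) = √76830.2165 = 277.182641
L = 3.25 × 277.182641 = 900.843583
V = π·4² × L = 50.265482 × 900.843583 = 45281.337334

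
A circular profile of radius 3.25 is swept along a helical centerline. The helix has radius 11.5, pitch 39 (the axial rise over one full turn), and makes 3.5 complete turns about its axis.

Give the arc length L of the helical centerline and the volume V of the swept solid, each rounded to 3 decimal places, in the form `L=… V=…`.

L=287.384 V=9536.295

2πR = 2π·11.5 = 72.256631
per-turn = √(72.256631² + 39²) = √(5221.0207 + 1521) = √6742.0207 = 82.109809
L = 3.5 × 82.109809 = 287.384331
V = π·3.25² × L = 33.183072 × 287.384331 = 9536.295076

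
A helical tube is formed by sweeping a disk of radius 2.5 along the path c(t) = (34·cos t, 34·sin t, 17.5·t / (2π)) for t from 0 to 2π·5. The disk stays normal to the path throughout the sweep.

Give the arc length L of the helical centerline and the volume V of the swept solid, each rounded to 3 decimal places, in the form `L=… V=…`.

2πR = 2π·34 = 213.628300
per-turn = √(213.628300² + 17.5²) = √(45637.0508 + 306.25) = √45943.3008 = 214.343884
L = 5 × 214.343884 = 1071.719422
V = π·2.5² × L = 19.634954 × 1071.719422 = 21043.161636

L=1071.719 V=21043.162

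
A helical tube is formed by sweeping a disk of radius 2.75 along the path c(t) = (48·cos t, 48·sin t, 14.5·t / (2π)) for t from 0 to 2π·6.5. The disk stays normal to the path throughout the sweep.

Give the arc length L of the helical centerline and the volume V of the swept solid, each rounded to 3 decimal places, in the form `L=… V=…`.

L=1962.618 V=46628.461

2πR = 2π·48 = 301.592895
per-turn = √(301.592895² + 14.5²) = √(90958.2742 + 210.25) = √91168.5242 = 301.941259
L = 6.5 × 301.941259 = 1962.618186
V = π·2.75² × L = 23.758294 × 1962.618186 = 46628.460752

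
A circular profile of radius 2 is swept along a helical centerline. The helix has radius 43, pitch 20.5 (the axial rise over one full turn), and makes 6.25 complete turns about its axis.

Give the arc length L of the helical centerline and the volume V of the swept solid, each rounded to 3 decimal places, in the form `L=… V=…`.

2πR = 2π·43 = 270.176968
per-turn = √(270.176968² + 20.5²) = √(72995.5942 + 420.25) = √73415.8442 = 270.953583
L = 6.25 × 270.953583 = 1693.459894
V = π·2² × L = 12.566371 × 1693.459894 = 21280.644647

L=1693.460 V=21280.645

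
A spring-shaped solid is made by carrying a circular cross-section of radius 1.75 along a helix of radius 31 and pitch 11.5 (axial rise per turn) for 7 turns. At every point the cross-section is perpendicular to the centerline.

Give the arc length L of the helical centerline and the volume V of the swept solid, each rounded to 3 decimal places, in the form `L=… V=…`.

L=1365.826 V=13140.782

2πR = 2π·31 = 194.778745
per-turn = √(194.778745² + 11.5²) = √(37938.7593 + 132.25) = √38071.0093 = 195.117937
L = 7 × 195.117937 = 1365.825559
V = π·1.75² × L = 9.621128 × 1365.825559 = 13140.781844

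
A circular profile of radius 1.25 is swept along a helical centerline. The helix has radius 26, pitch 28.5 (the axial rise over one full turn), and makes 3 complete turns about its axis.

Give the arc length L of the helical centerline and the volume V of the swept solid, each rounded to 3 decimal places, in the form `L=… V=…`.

2πR = 2π·26 = 163.362818
per-turn = √(163.362818² + 28.5²) = √(26687.4103 + 812.25) = √27499.6603 = 165.830215
L = 3 × 165.830215 = 497.490646
V = π·1.25² × L = 4.908739 × 497.490646 = 2442.051497

L=497.491 V=2442.051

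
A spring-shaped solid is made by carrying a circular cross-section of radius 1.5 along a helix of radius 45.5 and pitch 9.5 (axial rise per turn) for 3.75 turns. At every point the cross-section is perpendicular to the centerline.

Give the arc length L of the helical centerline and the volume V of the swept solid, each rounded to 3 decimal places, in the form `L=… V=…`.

L=1072.660 V=7582.188

2πR = 2π·45.5 = 285.884931
per-turn = √(285.884931² + 9.5²) = √(81730.1940 + 90.25) = √81820.4440 = 286.042731
L = 3.75 × 286.042731 = 1072.660242
V = π·1.5² × L = 7.068583 × 1072.660242 = 7582.188455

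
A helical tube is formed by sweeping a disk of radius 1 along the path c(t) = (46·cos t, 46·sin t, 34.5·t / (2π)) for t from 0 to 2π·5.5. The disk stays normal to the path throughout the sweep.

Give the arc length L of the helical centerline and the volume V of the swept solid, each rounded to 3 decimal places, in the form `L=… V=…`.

L=1600.931 V=5029.472

2πR = 2π·46 = 289.026524
per-turn = √(289.026524² + 34.5²) = √(83536.3317 + 1190.25) = √84726.5817 = 291.078308
L = 5.5 × 291.078308 = 1600.930696
V = π·1² × L = 3.141593 × 1600.930696 = 5029.472115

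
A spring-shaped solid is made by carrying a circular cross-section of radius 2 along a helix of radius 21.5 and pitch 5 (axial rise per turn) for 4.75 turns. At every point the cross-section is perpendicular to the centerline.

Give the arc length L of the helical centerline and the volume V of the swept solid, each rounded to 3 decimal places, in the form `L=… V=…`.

L=642.110 V=8068.988

2πR = 2π·21.5 = 135.088484
per-turn = √(135.088484² + 5²) = √(18248.8985 + 25) = √18273.8985 = 135.180984
L = 4.75 × 135.180984 = 642.109676
V = π·2² × L = 12.566371 × 642.109676 = 8068.988161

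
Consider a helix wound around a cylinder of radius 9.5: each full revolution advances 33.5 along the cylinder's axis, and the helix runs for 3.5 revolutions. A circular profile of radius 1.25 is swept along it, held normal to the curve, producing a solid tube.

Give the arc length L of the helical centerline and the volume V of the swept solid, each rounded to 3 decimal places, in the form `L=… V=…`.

2πR = 2π·9.5 = 59.690260
per-turn = √(59.690260² + 33.5²) = √(3562.9272 + 1122.25) = √4685.1772 = 68.448354
L = 3.5 × 68.448354 = 239.569240
V = π·1.25² × L = 4.908739 × 239.569240 = 1175.982755

L=239.569 V=1175.983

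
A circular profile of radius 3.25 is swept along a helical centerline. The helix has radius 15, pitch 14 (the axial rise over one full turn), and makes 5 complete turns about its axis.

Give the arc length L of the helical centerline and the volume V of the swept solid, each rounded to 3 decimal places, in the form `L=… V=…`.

2πR = 2π·15 = 94.247780
per-turn = √(94.247780² + 14²) = √(8882.6440 + 196) = √9078.6440 = 95.281918
L = 5 × 95.281918 = 476.409592
V = π·3.25² × L = 33.183072 × 476.409592 = 15808.733974

L=476.410 V=15808.734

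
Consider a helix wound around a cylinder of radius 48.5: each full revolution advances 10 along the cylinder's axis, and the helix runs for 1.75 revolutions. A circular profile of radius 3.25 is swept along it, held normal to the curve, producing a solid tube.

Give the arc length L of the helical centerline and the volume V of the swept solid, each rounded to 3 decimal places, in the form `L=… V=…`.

2πR = 2π·48.5 = 304.734487
per-turn = √(304.734487² + 10²) = √(92863.1078 + 100) = √92963.1078 = 304.898521
L = 1.75 × 304.898521 = 533.572411
V = π·3.25² × L = 33.183072 × 533.572411 = 17705.571943

L=533.572 V=17705.572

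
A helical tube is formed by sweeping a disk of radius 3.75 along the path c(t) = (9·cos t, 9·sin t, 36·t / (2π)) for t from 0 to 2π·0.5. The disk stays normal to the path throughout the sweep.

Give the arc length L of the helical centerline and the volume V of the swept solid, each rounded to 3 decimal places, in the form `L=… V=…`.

2πR = 2π·9 = 56.548668
per-turn = √(56.548668² + 36²) = √(3197.7518 + 1296) = √4493.7518 = 67.035452
L = 0.5 × 67.035452 = 33.517726
V = π·3.75² × L = 44.178647 × 33.517726 = 1480.767775

L=33.518 V=1480.768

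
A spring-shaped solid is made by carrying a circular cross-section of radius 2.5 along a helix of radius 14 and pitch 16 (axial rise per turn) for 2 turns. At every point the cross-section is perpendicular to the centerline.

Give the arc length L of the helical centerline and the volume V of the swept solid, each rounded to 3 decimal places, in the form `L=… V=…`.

2πR = 2π·14 = 87.964594
per-turn = √(87.964594² + 16²) = √(7737.7699 + 256) = √7993.7699 = 89.407885
L = 2 × 89.407885 = 178.815769
V = π·2.5² × L = 19.634954 × 178.815769 = 3511.039423

L=178.816 V=3511.039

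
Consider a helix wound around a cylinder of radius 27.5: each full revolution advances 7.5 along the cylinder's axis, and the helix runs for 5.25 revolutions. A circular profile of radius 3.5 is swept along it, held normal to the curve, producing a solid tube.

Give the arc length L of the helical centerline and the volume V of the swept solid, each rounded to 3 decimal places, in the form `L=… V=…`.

L=907.989 V=34943.513

2πR = 2π·27.5 = 172.787596
per-turn = √(172.787596² + 7.5²) = √(29855.5533 + 56.25) = √29911.8033 = 172.950291
L = 5.25 × 172.950291 = 907.989030
V = π·3.5² × L = 38.484510 × 907.989030 = 34943.512916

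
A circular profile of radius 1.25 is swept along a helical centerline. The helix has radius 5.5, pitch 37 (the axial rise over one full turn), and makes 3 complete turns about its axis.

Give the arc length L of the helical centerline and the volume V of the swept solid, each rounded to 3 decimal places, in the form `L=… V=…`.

2πR = 2π·5.5 = 34.557519
per-turn = √(34.557519² + 37²) = √(1194.2221 + 1369) = √2563.2221 = 50.628274
L = 3 × 50.628274 = 151.884822
V = π·1.25² × L = 4.908739 × 151.884822 = 745.562877

L=151.885 V=745.563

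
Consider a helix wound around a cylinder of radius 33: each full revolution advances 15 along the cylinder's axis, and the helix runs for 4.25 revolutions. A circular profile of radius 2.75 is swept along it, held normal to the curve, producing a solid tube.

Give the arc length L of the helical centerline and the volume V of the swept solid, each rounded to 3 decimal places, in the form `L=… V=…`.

2πR = 2π·33 = 207.345115
per-turn = √(207.345115² + 15²) = √(42991.9968 + 225) = √43216.9968 = 207.886981
L = 4.25 × 207.886981 = 883.519668
V = π·2.75² × L = 23.758294 × 883.519668 = 20990.920424

L=883.520 V=20990.920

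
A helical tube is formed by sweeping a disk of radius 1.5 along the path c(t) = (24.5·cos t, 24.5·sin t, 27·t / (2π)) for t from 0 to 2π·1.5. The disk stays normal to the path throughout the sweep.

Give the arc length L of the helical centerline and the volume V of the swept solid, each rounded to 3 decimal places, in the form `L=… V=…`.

L=234.432 V=1657.102

2πR = 2π·24.5 = 153.938040
per-turn = √(153.938040² + 27²) = √(23696.9202 + 729) = √24425.9202 = 156.287940
L = 1.5 × 156.287940 = 234.431910
V = π·1.5² × L = 7.068583 × 234.431910 = 1657.101523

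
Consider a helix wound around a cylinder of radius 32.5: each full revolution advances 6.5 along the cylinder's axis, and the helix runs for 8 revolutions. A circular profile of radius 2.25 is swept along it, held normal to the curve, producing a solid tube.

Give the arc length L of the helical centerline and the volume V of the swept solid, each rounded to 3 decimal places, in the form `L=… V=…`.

L=1634.456 V=25994.893

2πR = 2π·32.5 = 204.203522
per-turn = √(204.203522² + 6.5²) = √(41699.0786 + 42.25) = √41741.3286 = 204.306947
L = 8 × 204.306947 = 1634.455576
V = π·2.25² × L = 15.904313 × 1634.455576 = 25994.892753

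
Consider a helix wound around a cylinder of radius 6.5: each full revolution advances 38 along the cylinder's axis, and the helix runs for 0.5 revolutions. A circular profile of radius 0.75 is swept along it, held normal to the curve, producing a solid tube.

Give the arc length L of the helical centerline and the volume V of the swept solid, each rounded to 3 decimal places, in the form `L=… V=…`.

L=27.892 V=49.290

2πR = 2π·6.5 = 40.840704
per-turn = √(40.840704² + 38²) = √(1667.9631 + 1444) = √3111.9631 = 55.784972
L = 0.5 × 55.784972 = 27.892486
V = π·0.75² × L = 1.767146 × 27.892486 = 49.290092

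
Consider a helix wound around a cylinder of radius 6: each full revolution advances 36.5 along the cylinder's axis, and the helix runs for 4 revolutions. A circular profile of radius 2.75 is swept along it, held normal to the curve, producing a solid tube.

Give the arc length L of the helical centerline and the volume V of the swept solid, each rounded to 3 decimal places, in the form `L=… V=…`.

L=209.894 V=4986.728

2πR = 2π·6 = 37.699112
per-turn = √(37.699112² + 36.5²) = √(1421.2230 + 1332.25) = √2753.4730 = 52.473546
L = 4 × 52.473546 = 209.894184
V = π·2.75² × L = 23.758294 × 209.894184 = 4986.727829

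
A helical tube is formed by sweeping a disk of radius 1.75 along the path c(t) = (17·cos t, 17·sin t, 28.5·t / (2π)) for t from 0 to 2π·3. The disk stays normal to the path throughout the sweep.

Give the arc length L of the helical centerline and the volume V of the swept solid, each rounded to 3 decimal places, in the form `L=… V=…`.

2πR = 2π·17 = 106.814150
per-turn = √(106.814150² + 28.5²) = √(11409.2627 + 812.25) = √12221.5127 = 110.550951
L = 3 × 110.550951 = 331.652852
V = π·1.75² × L = 9.621128 × 331.652852 = 3190.874375

L=331.653 V=3190.874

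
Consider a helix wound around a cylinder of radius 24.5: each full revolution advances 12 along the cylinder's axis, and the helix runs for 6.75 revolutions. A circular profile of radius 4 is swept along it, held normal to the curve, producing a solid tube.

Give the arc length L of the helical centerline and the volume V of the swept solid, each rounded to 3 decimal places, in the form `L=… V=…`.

2πR = 2π·24.5 = 153.938040
per-turn = √(153.938040² + 12²) = √(23696.9202 + 144) = √23840.9202 = 154.405052
L = 6.75 × 154.405052 = 1042.234103
V = π·4² × L = 50.265482 × 1042.234103 = 52388.400013

L=1042.234 V=52388.400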